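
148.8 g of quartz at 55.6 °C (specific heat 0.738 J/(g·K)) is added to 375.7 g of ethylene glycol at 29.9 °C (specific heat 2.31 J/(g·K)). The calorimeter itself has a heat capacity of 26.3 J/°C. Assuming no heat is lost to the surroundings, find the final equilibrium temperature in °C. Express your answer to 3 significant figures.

Heat lost by quartz = heat gained by ethylene glycol + calorimeter.
(148.8)(0.738)(55.6 − T) = [(375.7)(2.31) + 26.3](T − 29.9)
109.8144 (55.6 − T) = 894.167 (T − 29.9)
6105.7 − 109.8144 T = 894.167 T − 26736
32841.7 = 1003.9814 T
T = 32.71 °C

T_f = 32.7 °C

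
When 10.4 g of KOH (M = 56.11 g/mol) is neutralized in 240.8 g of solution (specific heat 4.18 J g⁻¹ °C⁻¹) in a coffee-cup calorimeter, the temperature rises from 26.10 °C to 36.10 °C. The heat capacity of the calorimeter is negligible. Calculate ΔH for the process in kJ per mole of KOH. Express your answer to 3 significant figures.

|ΔT| = |36.10 − 26.10| = 10.00 °C
|q_surr| = (240.8 × 4.18) × 10.00 = 1006.544 × 10.00 = 10070 J
n(KOH) = 10.4 / 56.11 = 0.1854 mol
Temperature rose, so q_rxn = −|q_surr| = -10.07 kJ
ΔH = q_rxn / n = -54.31 kJ/mol

ΔH = -54.3 kJ/mol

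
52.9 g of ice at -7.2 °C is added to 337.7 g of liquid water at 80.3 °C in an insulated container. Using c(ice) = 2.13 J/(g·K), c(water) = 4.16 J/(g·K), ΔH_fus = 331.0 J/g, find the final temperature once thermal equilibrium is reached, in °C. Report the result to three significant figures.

Heat to bring ice to 0 °C and melt it: q₁ = 52.9×2.13×7.2 + 52.9×331.0 = 18321 J
Heat the water can supply cooling to 0 °C: 337.7×4.16×80.3 = 112808 J > q₁, so all ice melts.
Energy balance: 337.7×4.16×(80.3 − T) = 18321 + 52.9×4.16×(T − 0)
1404.832(80.3 − T) = 18321 + 220.064 T
112808 − 18321 = 1624.896 T
T = 94487 / 1624.896 = 58.1496 °C

T_f = 58.1 °C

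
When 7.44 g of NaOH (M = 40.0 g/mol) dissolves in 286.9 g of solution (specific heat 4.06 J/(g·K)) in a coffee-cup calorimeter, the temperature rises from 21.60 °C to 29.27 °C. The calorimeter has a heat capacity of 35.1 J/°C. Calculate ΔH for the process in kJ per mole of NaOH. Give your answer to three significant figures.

|ΔT| = |29.27 − 21.60| = 7.67 °C
|q_surr| = (286.9 × 4.06 + 35.1) × 7.67 = 1199.914 × 7.67 = 9203 J
n(NaOH) = 7.44 / 40.0 = 0.1860 mol
Temperature rose, so q_rxn = −|q_surr| = -9.203 kJ
ΔH = q_rxn / n = -49.48 kJ/mol

ΔH = -49.5 kJ/mol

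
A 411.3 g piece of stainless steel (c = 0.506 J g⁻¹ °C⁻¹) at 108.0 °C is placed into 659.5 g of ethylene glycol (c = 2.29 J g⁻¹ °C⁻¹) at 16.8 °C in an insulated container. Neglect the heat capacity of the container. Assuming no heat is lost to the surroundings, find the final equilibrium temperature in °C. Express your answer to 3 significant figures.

T_f = 27.8 °C

Heat lost by stainless steel = heat gained by ethylene glycol.
(411.3)(0.506)(108.0 − T) = (659.5)(2.29)(T − 16.8)
208.1178 (108.0 − T) = 1510.255 (T − 16.8)
22477 − 208.1178 T = 1510.255 T − 25372
47849 = 1718.3728 T
T = 27.846 °C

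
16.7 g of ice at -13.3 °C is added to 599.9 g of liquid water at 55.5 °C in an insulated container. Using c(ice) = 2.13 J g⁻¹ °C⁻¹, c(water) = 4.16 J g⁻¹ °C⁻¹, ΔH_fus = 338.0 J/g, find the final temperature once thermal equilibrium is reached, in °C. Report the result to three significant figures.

T_f = 51.6 °C

Heat to bring ice to 0 °C and melt it: q₁ = 16.7×2.13×13.3 + 16.7×338.0 = 6117.7 J
Heat the water can supply cooling to 0 °C: 599.9×4.16×55.5 = 138505 J > q₁, so all ice melts.
Energy balance: 599.9×4.16×(55.5 − T) = 6117.7 + 16.7×4.16×(T − 0)
2495.584(55.5 − T) = 6117.7 + 69.472 T
138505 − 6117.7 = 2565.056 T
T = 132387.3 / 2565.056 = 51.61 °C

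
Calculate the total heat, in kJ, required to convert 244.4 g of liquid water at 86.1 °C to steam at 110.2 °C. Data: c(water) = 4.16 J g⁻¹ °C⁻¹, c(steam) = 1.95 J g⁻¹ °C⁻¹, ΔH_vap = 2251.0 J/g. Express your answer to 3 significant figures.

q1 (heat water 86.1→100.0 °C): 244.4 × 4.16 × 13.9 = 14132 J
q2 (vaporize at 100 °C): 244.4 × 2251.0 = 550144 J
q3 (heat steam 100.0→110.2 °C): 244.4 × 1.95 × 10.2 = 4861 J
Total: 14132 + 550144 + 4861 = 569137 J = 569 kJ

q = 569 kJ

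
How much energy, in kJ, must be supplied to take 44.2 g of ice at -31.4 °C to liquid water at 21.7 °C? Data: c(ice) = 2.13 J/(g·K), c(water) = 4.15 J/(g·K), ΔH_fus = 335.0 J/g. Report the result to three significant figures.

q1 (heat ice -31.4→0.0 °C): 44.2 × 2.13 × 31.4 = 2956 J
q2 (melt at 0 °C): 44.2 × 335.0 = 14807 J
q3 (heat water 0.0→21.7 °C): 44.2 × 4.15 × 21.7 = 3980 J
Total: 2956 + 14807 + 3980 = 21743 J = 21.7 kJ

q = 21.7 kJ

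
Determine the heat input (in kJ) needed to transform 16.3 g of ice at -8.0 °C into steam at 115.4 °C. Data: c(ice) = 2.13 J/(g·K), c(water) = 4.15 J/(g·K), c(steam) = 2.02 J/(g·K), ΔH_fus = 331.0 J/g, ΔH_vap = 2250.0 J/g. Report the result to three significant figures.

q1 (heat ice -8.0→0.0 °C): 16.3 × 2.13 × 8.0 = 278 J
q2 (melt at 0 °C): 16.3 × 331.0 = 5395 J
q3 (heat water 0.0→100.0 °C): 16.3 × 4.15 × 100.0 = 6765 J
q4 (vaporize at 100 °C): 16.3 × 2250.0 = 36675 J
q5 (heat steam 100.0→115.4 °C): 16.3 × 2.02 × 15.4 = 507 J
Total: 278 + 5395 + 6765 + 36675 + 507 = 49620 J = 49.6 kJ

q = 49.6 kJ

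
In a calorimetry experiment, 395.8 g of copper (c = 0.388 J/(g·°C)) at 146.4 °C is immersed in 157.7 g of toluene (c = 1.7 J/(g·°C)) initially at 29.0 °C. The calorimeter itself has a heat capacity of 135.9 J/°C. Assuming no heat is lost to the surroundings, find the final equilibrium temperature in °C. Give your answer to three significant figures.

Heat lost by copper = heat gained by toluene + calorimeter.
(395.8)(0.388)(146.4 − T) = [(157.7)(1.7) + 135.9](T − 29.0)
153.5704 (146.4 − T) = 403.99 (T − 29.0)
22483 − 153.5704 T = 403.99 T − 11716
34199 = 557.5604 T
T = 61.34 °C

T_f = 61.3 °C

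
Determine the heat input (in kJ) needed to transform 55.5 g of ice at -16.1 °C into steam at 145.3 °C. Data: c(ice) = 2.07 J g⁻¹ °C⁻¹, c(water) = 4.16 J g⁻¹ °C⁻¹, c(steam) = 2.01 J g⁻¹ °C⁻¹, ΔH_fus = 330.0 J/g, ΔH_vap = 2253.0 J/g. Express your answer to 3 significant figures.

q = 173 kJ

q1 (heat ice -16.1→0.0 °C): 55.5 × 2.07 × 16.1 = 1850 J
q2 (melt at 0 °C): 55.5 × 330.0 = 18315 J
q3 (heat water 0.0→100.0 °C): 55.5 × 4.16 × 100.0 = 23088 J
q4 (vaporize at 100 °C): 55.5 × 2253.0 = 125042 J
q5 (heat steam 100.0→145.3 °C): 55.5 × 2.01 × 45.3 = 5053 J
Total: 1850 + 18315 + 23088 + 125042 + 5053 = 173348 J = 173 kJ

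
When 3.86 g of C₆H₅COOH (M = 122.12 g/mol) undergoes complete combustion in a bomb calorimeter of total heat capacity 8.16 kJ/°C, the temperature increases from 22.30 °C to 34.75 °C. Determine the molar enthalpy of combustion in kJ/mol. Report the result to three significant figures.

ΔT = 34.75 − 22.30 = 12.45 °C
q_cal = C_cal × ΔT = 8.16 × 12.45 = 101.592 kJ
n = 3.86 / 122.12 = 0.03161 mol
q_rxn = −q_cal = -101.592 kJ
ΔH = -101.592 / 0.03161 = -3214 kJ/mol

ΔH = -3210 kJ/mol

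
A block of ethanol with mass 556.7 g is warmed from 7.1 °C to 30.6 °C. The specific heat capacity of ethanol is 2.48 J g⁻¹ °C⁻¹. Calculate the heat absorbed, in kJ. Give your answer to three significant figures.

q = m c ΔT = 556.7 × 2.48 × (30.6 − 7.1)
q = 556.7 × 2.48 × 23.5 = 32440 J = 32.4 kJ

q = 32.4 kJ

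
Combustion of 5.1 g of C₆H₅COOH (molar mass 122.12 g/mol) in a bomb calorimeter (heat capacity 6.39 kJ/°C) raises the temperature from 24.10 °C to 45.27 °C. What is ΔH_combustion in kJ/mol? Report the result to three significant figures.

ΔT = 45.27 − 24.10 = 21.17 °C
q_cal = C_cal × ΔT = 6.39 × 21.17 = 135.2763 kJ
n = 5.1 / 122.12 = 0.04176 mol
q_rxn = −q_cal = -135.2763 kJ
ΔH = -135.2763 / 0.04176 = -3239 kJ/mol

ΔH = -3240 kJ/mol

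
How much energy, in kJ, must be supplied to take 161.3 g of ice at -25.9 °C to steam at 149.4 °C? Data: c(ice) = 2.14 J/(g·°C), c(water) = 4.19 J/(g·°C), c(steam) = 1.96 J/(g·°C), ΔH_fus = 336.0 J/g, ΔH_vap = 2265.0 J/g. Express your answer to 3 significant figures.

q1 (heat ice -25.9→0.0 °C): 161.3 × 2.14 × 25.9 = 8940 J
q2 (melt at 0 °C): 161.3 × 336.0 = 54197 J
q3 (heat water 0.0→100.0 °C): 161.3 × 4.19 × 100.0 = 67585 J
q4 (vaporize at 100 °C): 161.3 × 2265.0 = 365345 J
q5 (heat steam 100.0→149.4 °C): 161.3 × 1.96 × 49.4 = 15618 J
Total: 8940 + 54197 + 67585 + 365345 + 15618 = 511685 J = 512 kJ

q = 512 kJ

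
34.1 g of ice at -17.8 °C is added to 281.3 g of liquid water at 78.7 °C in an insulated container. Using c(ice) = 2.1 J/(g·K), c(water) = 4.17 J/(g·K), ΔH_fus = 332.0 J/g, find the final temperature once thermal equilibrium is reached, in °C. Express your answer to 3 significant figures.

T_f = 60.6 °C

Heat to bring ice to 0 °C and melt it: q₁ = 34.1×2.1×17.8 + 34.1×332.0 = 12596 J
Heat the water can supply cooling to 0 °C: 281.3×4.17×78.7 = 92316.8 J > q₁, so all ice melts.
Energy balance: 281.3×4.17×(78.7 − T) = 12596 + 34.1×4.17×(T − 0)
1173.021(78.7 − T) = 12596 + 142.197 T
92316.8 − 12596 = 1315.218 T
T = 79720.8 / 1315.218 = 60.61 °C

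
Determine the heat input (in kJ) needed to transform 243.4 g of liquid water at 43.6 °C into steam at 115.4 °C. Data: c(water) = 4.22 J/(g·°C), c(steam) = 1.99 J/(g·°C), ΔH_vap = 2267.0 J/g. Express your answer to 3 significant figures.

q = 617 kJ

q1 (heat water 43.6→100.0 °C): 243.4 × 4.22 × 56.4 = 57931 J
q2 (vaporize at 100 °C): 243.4 × 2267.0 = 551788 J
q3 (heat steam 100.0→115.4 °C): 243.4 × 1.99 × 15.4 = 7459 J
Total: 57931 + 551788 + 7459 = 617178 J = 617 kJ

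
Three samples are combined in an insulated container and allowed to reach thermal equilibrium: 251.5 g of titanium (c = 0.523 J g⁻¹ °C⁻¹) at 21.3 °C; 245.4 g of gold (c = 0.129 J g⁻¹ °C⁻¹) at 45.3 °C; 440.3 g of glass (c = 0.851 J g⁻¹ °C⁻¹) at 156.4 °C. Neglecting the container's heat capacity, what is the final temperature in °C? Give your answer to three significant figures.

Σ mᵢcᵢ(T − Tᵢ) = 0  ⇒  T = Σ mᵢcᵢTᵢ / Σ mᵢcᵢ
Σ mᵢcᵢ = 251.5×0.523 + 245.4×0.129 + 440.3×0.851 = 537.8864
Σ mᵢcᵢTᵢ = 131.5345×21.3 + 31.6566×45.3 + 374.6953×156.4 = 62838
T = 62838 / 537.8864 = 116.8 °C

T_f = 117 °C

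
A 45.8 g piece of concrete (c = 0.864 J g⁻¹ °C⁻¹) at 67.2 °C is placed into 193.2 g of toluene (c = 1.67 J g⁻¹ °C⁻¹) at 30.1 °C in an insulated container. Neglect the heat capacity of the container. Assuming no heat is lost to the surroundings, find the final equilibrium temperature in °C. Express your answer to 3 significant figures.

Heat lost by concrete = heat gained by toluene.
(45.8)(0.864)(67.2 − T) = (193.2)(1.67)(T − 30.1)
39.5712 (67.2 − T) = 322.644 (T − 30.1)
2659.2 − 39.5712 T = 322.644 T − 9711.6
12370.8 = 362.2152 T
T = 34.15 °C

T_f = 34.2 °C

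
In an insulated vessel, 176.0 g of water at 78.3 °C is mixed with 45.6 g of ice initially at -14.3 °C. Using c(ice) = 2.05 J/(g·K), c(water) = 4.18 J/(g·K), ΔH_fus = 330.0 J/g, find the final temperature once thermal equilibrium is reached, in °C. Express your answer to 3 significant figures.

T_f = 44.5 °C

Heat to bring ice to 0 °C and melt it: q₁ = 45.6×2.05×14.3 + 45.6×330.0 = 16385 J
Heat the water can supply cooling to 0 °C: 176.0×4.18×78.3 = 57603.7 J > q₁, so all ice melts.
Energy balance: 176.0×4.18×(78.3 − T) = 16385 + 45.6×4.18×(T − 0)
735.68(78.3 − T) = 16385 + 190.608 T
57603.7 − 16385 = 926.288 T
T = 41218.7 / 926.288 = 44.50 °C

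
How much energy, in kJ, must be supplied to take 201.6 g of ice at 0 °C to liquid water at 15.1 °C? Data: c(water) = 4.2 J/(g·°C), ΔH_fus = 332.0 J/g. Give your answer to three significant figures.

q1 (melt at 0 °C): 201.6 × 332.0 = 66931 J
q2 (heat water 0.0→15.1 °C): 201.6 × 4.2 × 15.1 = 12785 J
Total: 66931 + 12785 = 79716 J = 79.7 kJ

q = 79.7 kJ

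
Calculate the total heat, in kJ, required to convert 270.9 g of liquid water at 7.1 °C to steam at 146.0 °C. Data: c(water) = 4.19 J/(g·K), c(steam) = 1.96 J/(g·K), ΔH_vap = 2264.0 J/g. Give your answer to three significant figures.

q1 (heat water 7.1→100.0 °C): 270.9 × 4.19 × 92.9 = 105448 J
q2 (vaporize at 100 °C): 270.9 × 2264.0 = 613318 J
q3 (heat steam 100.0→146.0 °C): 270.9 × 1.96 × 46.0 = 24424 J
Total: 105448 + 613318 + 24424 = 743190 J = 743 kJ

q = 743 kJ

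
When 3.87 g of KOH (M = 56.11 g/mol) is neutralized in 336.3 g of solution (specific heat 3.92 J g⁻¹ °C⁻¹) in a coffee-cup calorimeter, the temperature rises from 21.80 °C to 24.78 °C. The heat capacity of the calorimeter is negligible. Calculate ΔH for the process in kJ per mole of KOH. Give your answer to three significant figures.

ΔH = -57.0 kJ/mol

|ΔT| = |24.78 − 21.80| = 2.98 °C
|q_surr| = (336.3 × 3.92) × 2.98 = 1318.296 × 2.98 = 3929 J
n(KOH) = 3.87 / 56.11 = 0.06897 mol
Temperature rose, so q_rxn = −|q_surr| = -3.929 kJ
ΔH = q_rxn / n = -56.97 kJ/mol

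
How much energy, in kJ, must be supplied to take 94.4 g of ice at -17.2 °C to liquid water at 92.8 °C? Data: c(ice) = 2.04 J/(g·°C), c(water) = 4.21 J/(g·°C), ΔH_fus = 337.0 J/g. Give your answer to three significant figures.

q = 72.0 kJ

q1 (heat ice -17.2→0.0 °C): 94.4 × 2.04 × 17.2 = 3312 J
q2 (melt at 0 °C): 94.4 × 337.0 = 31813 J
q3 (heat water 0.0→92.8 °C): 94.4 × 4.21 × 92.8 = 36881 J
Total: 3312 + 31813 + 36881 = 72006 J = 72.0 kJ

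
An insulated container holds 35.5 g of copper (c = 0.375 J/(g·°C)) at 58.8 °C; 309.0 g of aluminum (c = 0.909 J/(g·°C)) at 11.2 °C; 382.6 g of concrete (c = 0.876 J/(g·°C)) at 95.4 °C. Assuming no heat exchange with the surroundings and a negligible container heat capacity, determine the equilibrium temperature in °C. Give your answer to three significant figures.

T_f = 57.0 °C

Σ mᵢcᵢ(T − Tᵢ) = 0  ⇒  T = Σ mᵢcᵢTᵢ / Σ mᵢcᵢ
Σ mᵢcᵢ = 35.5×0.375 + 309.0×0.909 + 382.6×0.876 = 629.3511
Σ mᵢcᵢTᵢ = 13.3125×58.8 + 280.881×11.2 + 335.1576×95.4 = 35903
T = 35903 / 629.3511 = 57.048 °C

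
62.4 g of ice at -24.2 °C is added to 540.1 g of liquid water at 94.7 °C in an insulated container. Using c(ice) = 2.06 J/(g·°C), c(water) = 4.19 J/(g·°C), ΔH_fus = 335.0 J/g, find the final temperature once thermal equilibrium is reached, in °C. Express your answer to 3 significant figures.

Heat to bring ice to 0 °C and melt it: q₁ = 62.4×2.06×24.2 + 62.4×335.0 = 24015 J
Heat the water can supply cooling to 0 °C: 540.1×4.19×94.7 = 214308 J > q₁, so all ice melts.
Energy balance: 540.1×4.19×(94.7 − T) = 24015 + 62.4×4.19×(T − 0)
2263.019(94.7 − T) = 24015 + 261.456 T
214308 − 24015 = 2524.475 T
T = 190293 / 2524.475 = 75.38 °C

T_f = 75.4 °C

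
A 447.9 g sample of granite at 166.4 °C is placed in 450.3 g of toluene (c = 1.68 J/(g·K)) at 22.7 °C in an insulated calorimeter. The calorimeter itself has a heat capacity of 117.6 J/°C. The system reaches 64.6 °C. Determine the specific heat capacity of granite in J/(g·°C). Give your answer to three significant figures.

q_gained = (450.3 × 1.68 + 117.6) × (64.6 − 22.7) = 36620 J
q_lost = 447.9 × c × (166.4 − 64.6) = 45596.22 c
Set equal: c = 36620 / 45596.22 = 0.803 J/(g·°C)

c = 0.803 J/(g·°C)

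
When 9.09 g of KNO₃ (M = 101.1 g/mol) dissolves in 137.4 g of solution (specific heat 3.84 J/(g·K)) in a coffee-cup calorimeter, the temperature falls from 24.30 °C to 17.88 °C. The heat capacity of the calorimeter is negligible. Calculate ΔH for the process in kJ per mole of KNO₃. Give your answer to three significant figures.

ΔH = 37.7 kJ/mol

|ΔT| = |17.88 − 24.30| = 6.42 °C
|q_surr| = (137.4 × 3.84) × 6.42 = 527.616 × 6.42 = 3387 J
n(KNO₃) = 9.09 / 101.1 = 0.08991 mol
Temperature fell, so q_rxn = +|q_surr| = 3.387 kJ
ΔH = q_rxn / n = 37.67 kJ/mol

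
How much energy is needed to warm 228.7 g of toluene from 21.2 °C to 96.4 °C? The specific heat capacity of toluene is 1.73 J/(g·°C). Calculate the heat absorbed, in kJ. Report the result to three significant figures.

q = m c ΔT = 228.7 × 1.73 × (96.4 − 21.2)
q = 228.7 × 1.73 × 75.2 = 29750 J = 29.8 kJ

q = 29.8 kJ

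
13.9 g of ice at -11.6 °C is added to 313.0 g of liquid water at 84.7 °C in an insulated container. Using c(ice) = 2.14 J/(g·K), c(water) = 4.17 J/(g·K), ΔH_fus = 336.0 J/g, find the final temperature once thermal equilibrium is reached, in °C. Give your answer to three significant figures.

T_f = 77.4 °C

Heat to bring ice to 0 °C and melt it: q₁ = 13.9×2.14×11.6 + 13.9×336.0 = 5015.5 J
Heat the water can supply cooling to 0 °C: 313.0×4.17×84.7 = 110551 J > q₁, so all ice melts.
Energy balance: 313.0×4.17×(84.7 − T) = 5015.5 + 13.9×4.17×(T − 0)
1305.21(84.7 − T) = 5015.5 + 57.963 T
110551 − 5015.5 = 1363.173 T
T = 105535.5 / 1363.173 = 77.42 °C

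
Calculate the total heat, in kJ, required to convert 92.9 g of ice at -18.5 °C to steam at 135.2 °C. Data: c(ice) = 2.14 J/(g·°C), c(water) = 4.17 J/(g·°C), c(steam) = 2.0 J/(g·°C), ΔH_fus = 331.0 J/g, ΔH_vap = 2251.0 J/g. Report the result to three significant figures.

q = 289 kJ

q1 (heat ice -18.5→0.0 °C): 92.9 × 2.14 × 18.5 = 3678 J
q2 (melt at 0 °C): 92.9 × 331.0 = 30750 J
q3 (heat water 0.0→100.0 °C): 92.9 × 4.17 × 100.0 = 38739 J
q4 (vaporize at 100 °C): 92.9 × 2251.0 = 209118 J
q5 (heat steam 100.0→135.2 °C): 92.9 × 2.0 × 35.2 = 6540 J
Total: 3678 + 30750 + 38739 + 209118 + 6540 = 288825 J = 289 kJ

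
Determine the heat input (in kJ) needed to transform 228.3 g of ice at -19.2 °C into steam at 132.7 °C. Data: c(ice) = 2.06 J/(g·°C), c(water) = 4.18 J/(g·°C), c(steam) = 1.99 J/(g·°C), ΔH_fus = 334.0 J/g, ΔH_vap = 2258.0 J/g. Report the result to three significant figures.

q1 (heat ice -19.2→0.0 °C): 228.3 × 2.06 × 19.2 = 9030 J
q2 (melt at 0 °C): 228.3 × 334.0 = 76252 J
q3 (heat water 0.0→100.0 °C): 228.3 × 4.18 × 100.0 = 95429 J
q4 (vaporize at 100 °C): 228.3 × 2258.0 = 515501 J
q5 (heat steam 100.0→132.7 °C): 228.3 × 1.99 × 32.7 = 14856 J
Total: 9030 + 76252 + 95429 + 515501 + 14856 = 711068 J = 711 kJ

q = 711 kJ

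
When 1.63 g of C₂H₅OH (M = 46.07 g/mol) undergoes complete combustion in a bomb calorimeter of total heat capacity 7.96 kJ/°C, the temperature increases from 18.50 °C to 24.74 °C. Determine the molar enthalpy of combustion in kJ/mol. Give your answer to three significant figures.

ΔT = 24.74 − 18.50 = 6.24 °C
q_cal = C_cal × ΔT = 7.96 × 6.24 = 49.6704 kJ
n = 1.63 / 46.07 = 0.03538 mol
q_rxn = −q_cal = -49.6704 kJ
ΔH = -49.6704 / 0.03538 = -1404 kJ/mol

ΔH = -1400 kJ/mol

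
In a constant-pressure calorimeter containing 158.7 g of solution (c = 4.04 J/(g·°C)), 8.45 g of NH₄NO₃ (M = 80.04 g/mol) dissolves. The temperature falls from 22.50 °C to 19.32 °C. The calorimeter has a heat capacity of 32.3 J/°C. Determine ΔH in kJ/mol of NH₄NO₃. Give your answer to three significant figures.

ΔH = 20.3 kJ/mol

|ΔT| = |19.32 − 22.50| = 3.18 °C
|q_surr| = (158.7 × 4.04 + 32.3) × 3.18 = 673.448 × 3.18 = 2142 J
n(NH₄NO₃) = 8.45 / 80.04 = 0.1056 mol
Temperature fell, so q_rxn = +|q_surr| = 2.142 kJ
ΔH = q_rxn / n = 20.28 kJ/mol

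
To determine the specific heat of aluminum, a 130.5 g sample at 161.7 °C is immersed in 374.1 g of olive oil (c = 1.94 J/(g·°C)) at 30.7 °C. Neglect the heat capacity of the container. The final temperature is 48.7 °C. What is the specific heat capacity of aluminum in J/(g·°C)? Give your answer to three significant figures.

q_gained = (374.1 × 1.94) × (48.7 − 30.7) = 13060 J
q_lost = 130.5 × c × (161.7 − 48.7) = 14746.5 c
Set equal: c = 13060 / 14746.5 = 0.886 J/(g·°C)

c = 0.886 J/(g·°C)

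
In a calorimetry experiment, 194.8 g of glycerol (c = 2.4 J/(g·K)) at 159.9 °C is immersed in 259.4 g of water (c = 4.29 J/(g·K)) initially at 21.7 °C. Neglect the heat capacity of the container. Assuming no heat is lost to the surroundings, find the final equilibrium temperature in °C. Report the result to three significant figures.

T_f = 62.6 °C

Heat lost by glycerol = heat gained by water.
(194.8)(2.4)(159.9 − T) = (259.4)(4.29)(T − 21.7)
467.52 (159.9 − T) = 1112.826 (T − 21.7)
74756 − 467.52 T = 1112.826 T − 24148
98904 = 1580.346 T
T = 62.58 °C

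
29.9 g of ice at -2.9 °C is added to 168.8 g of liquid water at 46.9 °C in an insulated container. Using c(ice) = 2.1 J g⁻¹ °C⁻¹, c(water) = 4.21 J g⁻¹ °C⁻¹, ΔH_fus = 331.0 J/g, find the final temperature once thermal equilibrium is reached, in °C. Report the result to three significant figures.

T_f = 27.8 °C

Heat to bring ice to 0 °C and melt it: q₁ = 29.9×2.1×2.9 + 29.9×331.0 = 10079 J
Heat the water can supply cooling to 0 °C: 168.8×4.21×46.9 = 33329.4 J > q₁, so all ice melts.
Energy balance: 168.8×4.21×(46.9 − T) = 10079 + 29.9×4.21×(T − 0)
710.648(46.9 − T) = 10079 + 125.879 T
33329.4 − 10079 = 836.527 T
T = 23250.4 / 836.527 = 27.79 °C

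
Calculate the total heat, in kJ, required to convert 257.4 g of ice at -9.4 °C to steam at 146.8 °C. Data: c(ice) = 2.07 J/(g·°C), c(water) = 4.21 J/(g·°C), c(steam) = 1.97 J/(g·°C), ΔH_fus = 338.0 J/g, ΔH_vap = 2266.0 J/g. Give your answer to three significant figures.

q = 807 kJ

q1 (heat ice -9.4→0.0 °C): 257.4 × 2.07 × 9.4 = 5008 J
q2 (melt at 0 °C): 257.4 × 338.0 = 87001 J
q3 (heat water 0.0→100.0 °C): 257.4 × 4.21 × 100.0 = 108365 J
q4 (vaporize at 100 °C): 257.4 × 2266.0 = 583268 J
q5 (heat steam 100.0→146.8 °C): 257.4 × 1.97 × 46.8 = 23731 J
Total: 5008 + 87001 + 108365 + 583268 + 23731 = 807373 J = 807 kJ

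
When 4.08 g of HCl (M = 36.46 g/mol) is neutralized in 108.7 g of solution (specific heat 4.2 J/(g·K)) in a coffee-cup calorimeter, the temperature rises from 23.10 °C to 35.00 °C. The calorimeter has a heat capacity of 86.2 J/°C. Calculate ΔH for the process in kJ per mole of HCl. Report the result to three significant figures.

ΔH = -57.7 kJ/mol

|ΔT| = |35.00 − 23.10| = 11.90 °C
|q_surr| = (108.7 × 4.2 + 86.2) × 11.90 = 542.74 × 11.90 = 6459 J
n(HCl) = 4.08 / 36.46 = 0.1119 mol
Temperature rose, so q_rxn = −|q_surr| = -6.459 kJ
ΔH = q_rxn / n = -57.72 kJ/mol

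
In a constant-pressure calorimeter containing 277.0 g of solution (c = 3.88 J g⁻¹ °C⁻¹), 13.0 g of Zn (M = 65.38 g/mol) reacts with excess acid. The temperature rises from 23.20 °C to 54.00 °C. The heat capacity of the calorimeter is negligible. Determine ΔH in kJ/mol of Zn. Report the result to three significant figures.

|ΔT| = |54.00 − 23.20| = 30.80 °C
|q_surr| = (277.0 × 3.88) × 30.80 = 1074.76 × 30.80 = 33100 J
n(Zn) = 13.0 / 65.38 = 0.1988 mol
Temperature rose, so q_rxn = −|q_surr| = -33.10 kJ
ΔH = q_rxn / n = -166.499 kJ/mol

ΔH = -166 kJ/mol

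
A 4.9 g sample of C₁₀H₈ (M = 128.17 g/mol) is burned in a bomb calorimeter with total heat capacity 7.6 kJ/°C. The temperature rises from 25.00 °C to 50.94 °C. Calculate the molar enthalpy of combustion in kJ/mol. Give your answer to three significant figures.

ΔT = 50.94 − 25.00 = 25.94 °C
q_cal = C_cal × ΔT = 7.6 × 25.94 = 197.144 kJ
n = 4.9 / 128.17 = 0.03823 mol
q_rxn = −q_cal = -197.144 kJ
ΔH = -197.144 / 0.03823 = -5157 kJ/mol

ΔH = -5160 kJ/mol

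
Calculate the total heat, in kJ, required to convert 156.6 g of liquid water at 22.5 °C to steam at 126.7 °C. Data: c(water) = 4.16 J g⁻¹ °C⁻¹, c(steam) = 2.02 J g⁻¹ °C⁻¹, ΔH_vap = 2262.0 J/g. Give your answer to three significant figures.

q = 413 kJ

q1 (heat water 22.5→100.0 °C): 156.6 × 4.16 × 77.5 = 50488 J
q2 (vaporize at 100 °C): 156.6 × 2262.0 = 354229 J
q3 (heat steam 100.0→126.7 °C): 156.6 × 2.02 × 26.7 = 8446 J
Total: 50488 + 354229 + 8446 = 413163 J = 413 kJ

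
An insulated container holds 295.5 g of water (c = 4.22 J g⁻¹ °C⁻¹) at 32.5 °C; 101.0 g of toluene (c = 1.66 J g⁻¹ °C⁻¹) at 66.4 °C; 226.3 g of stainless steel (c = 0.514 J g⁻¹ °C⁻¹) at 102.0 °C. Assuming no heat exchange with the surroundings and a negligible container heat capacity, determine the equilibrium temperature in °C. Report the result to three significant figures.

T_f = 41.5 °C

Σ mᵢcᵢ(T − Tᵢ) = 0  ⇒  T = Σ mᵢcᵢTᵢ / Σ mᵢcᵢ
Σ mᵢcᵢ = 295.5×4.22 + 101.0×1.66 + 226.3×0.514 = 1530.9882
Σ mᵢcᵢTᵢ = 1247.01×32.5 + 167.66×66.4 + 116.3182×102.0 = 63525
T = 63525 / 1530.9882 = 41.49 °C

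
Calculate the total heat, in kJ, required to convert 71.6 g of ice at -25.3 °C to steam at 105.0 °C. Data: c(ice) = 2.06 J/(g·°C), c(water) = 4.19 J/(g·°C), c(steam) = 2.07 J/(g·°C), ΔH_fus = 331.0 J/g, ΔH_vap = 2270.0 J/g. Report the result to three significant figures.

q = 221 kJ

q1 (heat ice -25.3→0.0 °C): 71.6 × 2.06 × 25.3 = 3732 J
q2 (melt at 0 °C): 71.6 × 331.0 = 23700 J
q3 (heat water 0.0→100.0 °C): 71.6 × 4.19 × 100.0 = 30000 J
q4 (vaporize at 100 °C): 71.6 × 2270.0 = 162532 J
q5 (heat steam 100.0→105.0 °C): 71.6 × 2.07 × 5.0 = 741 J
Total: 3732 + 23700 + 30000 + 162532 + 741 = 220705 J = 221 kJ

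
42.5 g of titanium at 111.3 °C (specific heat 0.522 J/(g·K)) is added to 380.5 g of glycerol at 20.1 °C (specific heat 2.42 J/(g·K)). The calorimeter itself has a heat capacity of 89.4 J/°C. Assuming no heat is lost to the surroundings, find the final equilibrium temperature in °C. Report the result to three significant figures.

Heat lost by titanium = heat gained by glycerol + calorimeter.
(42.5)(0.522)(111.3 − T) = [(380.5)(2.42) + 89.4](T − 20.1)
22.185 (111.3 − T) = 1010.21 (T − 20.1)
2469.2 − 22.185 T = 1010.21 T − 20305
22774.2 = 1032.395 T
T = 22.06 °C

T_f = 22.1 °C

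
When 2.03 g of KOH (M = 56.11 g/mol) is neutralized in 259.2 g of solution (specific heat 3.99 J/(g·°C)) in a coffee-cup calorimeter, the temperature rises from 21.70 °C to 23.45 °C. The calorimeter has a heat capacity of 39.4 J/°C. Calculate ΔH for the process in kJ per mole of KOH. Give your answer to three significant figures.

ΔH = -51.9 kJ/mol

|ΔT| = |23.45 − 21.70| = 1.75 °C
|q_surr| = (259.2 × 3.99 + 39.4) × 1.75 = 1073.608 × 1.75 = 1879 J
n(KOH) = 2.03 / 56.11 = 0.03618 mol
Temperature rose, so q_rxn = −|q_surr| = -1.879 kJ
ΔH = q_rxn / n = -51.93 kJ/mol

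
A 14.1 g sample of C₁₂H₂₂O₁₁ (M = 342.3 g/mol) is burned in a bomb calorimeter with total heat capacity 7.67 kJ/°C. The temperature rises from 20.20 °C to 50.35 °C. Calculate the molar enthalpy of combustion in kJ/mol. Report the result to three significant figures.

ΔH = -5610 kJ/mol

ΔT = 50.35 − 20.20 = 30.15 °C
q_cal = C_cal × ΔT = 7.67 × 30.15 = 231.2505 kJ
n = 14.1 / 342.3 = 0.04119 mol
q_rxn = −q_cal = -231.2505 kJ
ΔH = -231.2505 / 0.04119 = -5614 kJ/mol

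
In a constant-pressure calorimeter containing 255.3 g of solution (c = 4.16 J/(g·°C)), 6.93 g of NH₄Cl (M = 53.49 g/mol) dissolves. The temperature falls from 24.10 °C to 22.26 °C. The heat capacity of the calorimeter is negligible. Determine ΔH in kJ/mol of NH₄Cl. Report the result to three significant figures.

ΔH = 15.1 kJ/mol

|ΔT| = |22.26 − 24.10| = 1.84 °C
|q_surr| = (255.3 × 4.16) × 1.84 = 1062.048 × 1.84 = 1954 J
n(NH₄Cl) = 6.93 / 53.49 = 0.1296 mol
Temperature fell, so q_rxn = +|q_surr| = 1.954 kJ
ΔH = q_rxn / n = 15.08 kJ/mol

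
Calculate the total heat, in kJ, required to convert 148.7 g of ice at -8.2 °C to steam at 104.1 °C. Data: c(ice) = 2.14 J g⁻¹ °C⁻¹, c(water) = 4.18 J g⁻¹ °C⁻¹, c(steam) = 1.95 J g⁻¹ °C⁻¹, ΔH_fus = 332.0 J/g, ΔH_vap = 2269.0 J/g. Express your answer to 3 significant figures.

q = 453 kJ

q1 (heat ice -8.2→0.0 °C): 148.7 × 2.14 × 8.2 = 2609 J
q2 (melt at 0 °C): 148.7 × 332.0 = 49368 J
q3 (heat water 0.0→100.0 °C): 148.7 × 4.18 × 100.0 = 62157 J
q4 (vaporize at 100 °C): 148.7 × 2269.0 = 337400 J
q5 (heat steam 100.0→104.1 °C): 148.7 × 1.95 × 4.1 = 1189 J
Total: 2609 + 49368 + 62157 + 337400 + 1189 = 452723 J = 453 kJ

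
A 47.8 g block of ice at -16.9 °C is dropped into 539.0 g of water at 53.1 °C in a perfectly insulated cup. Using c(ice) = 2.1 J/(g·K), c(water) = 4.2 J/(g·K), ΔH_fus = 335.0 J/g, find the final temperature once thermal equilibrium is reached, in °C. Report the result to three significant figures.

T_f = 41.6 °C

Heat to bring ice to 0 °C and melt it: q₁ = 47.8×2.1×16.9 + 47.8×335.0 = 17709 J
Heat the water can supply cooling to 0 °C: 539.0×4.2×53.1 = 120208 J > q₁, so all ice melts.
Energy balance: 539.0×4.2×(53.1 − T) = 17709 + 47.8×4.2×(T − 0)
2263.8(53.1 − T) = 17709 + 200.76 T
120208 − 17709 = 2464.56 T
T = 102499 / 2464.56 = 41.59 °C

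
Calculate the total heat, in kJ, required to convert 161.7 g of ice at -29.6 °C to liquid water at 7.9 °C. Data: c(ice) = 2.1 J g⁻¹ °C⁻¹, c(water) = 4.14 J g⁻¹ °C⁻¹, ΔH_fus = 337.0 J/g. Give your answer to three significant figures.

q = 69.8 kJ

q1 (heat ice -29.6→0.0 °C): 161.7 × 2.1 × 29.6 = 10051 J
q2 (melt at 0 °C): 161.7 × 337.0 = 54493 J
q3 (heat water 0.0→7.9 °C): 161.7 × 4.14 × 7.9 = 5289 J
Total: 10051 + 54493 + 5289 = 69833 J = 69.8 kJ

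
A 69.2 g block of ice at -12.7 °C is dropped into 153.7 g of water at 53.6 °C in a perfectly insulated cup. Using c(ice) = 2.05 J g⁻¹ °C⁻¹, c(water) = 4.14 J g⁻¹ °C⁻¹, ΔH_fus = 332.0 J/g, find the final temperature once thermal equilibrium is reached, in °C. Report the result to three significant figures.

Heat to bring ice to 0 °C and melt it: q₁ = 69.2×2.05×12.7 + 69.2×332.0 = 24776 J
Heat the water can supply cooling to 0 °C: 153.7×4.14×53.6 = 34106.6 J > q₁, so all ice melts.
Energy balance: 153.7×4.14×(53.6 − T) = 24776 + 69.2×4.14×(T − 0)
636.318(53.6 − T) = 24776 + 286.488 T
34106.6 − 24776 = 922.806 T
T = 9330.6 / 922.806 = 10.11 °C

T_f = 10.1 °C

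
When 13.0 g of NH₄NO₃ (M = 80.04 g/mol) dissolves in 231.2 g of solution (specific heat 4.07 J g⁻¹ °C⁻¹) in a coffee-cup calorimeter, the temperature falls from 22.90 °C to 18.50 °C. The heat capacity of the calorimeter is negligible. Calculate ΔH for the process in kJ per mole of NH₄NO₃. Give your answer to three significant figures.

|ΔT| = |18.50 − 22.90| = 4.40 °C
|q_surr| = (231.2 × 4.07) × 4.40 = 940.984 × 4.40 = 4140 J
n(NH₄NO₃) = 13.0 / 80.04 = 0.1624 mol
Temperature fell, so q_rxn = +|q_surr| = 4.140 kJ
ΔH = q_rxn / n = 25.49 kJ/mol

ΔH = 25.5 kJ/mol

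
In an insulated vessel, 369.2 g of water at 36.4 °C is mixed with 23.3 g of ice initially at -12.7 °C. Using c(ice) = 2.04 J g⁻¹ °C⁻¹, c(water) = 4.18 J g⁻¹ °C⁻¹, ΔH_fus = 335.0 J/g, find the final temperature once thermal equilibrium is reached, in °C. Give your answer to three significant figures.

Heat to bring ice to 0 °C and melt it: q₁ = 23.3×2.04×12.7 + 23.3×335.0 = 8409.2 J
Heat the water can supply cooling to 0 °C: 369.2×4.18×36.4 = 56174.5 J > q₁, so all ice melts.
Energy balance: 369.2×4.18×(36.4 − T) = 8409.2 + 23.3×4.18×(T − 0)
1543.256(36.4 − T) = 8409.2 + 97.394 T
56174.5 − 8409.2 = 1640.650 T
T = 47765.3 / 1640.650 = 29.11 °C

T_f = 29.1 °C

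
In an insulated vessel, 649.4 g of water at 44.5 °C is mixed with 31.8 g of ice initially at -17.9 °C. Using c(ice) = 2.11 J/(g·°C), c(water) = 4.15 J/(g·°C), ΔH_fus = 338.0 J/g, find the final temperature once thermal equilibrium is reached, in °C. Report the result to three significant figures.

T_f = 38.2 °C

Heat to bring ice to 0 °C and melt it: q₁ = 31.8×2.11×17.9 + 31.8×338.0 = 11949 J
Heat the water can supply cooling to 0 °C: 649.4×4.15×44.5 = 119928 J > q₁, so all ice melts.
Energy balance: 649.4×4.15×(44.5 − T) = 11949 + 31.8×4.15×(T − 0)
2695.01(44.5 − T) = 11949 + 131.97 T
119928 − 11949 = 2826.98 T
T = 107979 / 2826.98 = 38.20 °C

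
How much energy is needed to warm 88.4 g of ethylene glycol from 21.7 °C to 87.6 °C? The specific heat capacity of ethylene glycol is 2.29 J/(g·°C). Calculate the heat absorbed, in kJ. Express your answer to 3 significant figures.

q = m c ΔT = 88.4 × 2.29 × (87.6 − 21.7)
q = 88.4 × 2.29 × 65.9 = 13340 J = 13.3 kJ

q = 13.3 kJ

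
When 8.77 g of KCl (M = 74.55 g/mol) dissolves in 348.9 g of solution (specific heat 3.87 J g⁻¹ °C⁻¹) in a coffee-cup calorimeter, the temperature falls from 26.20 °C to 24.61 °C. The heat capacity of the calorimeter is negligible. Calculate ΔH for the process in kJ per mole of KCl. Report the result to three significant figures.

|ΔT| = |24.61 − 26.20| = 1.59 °C
|q_surr| = (348.9 × 3.87) × 1.59 = 1350.243 × 1.59 = 2146.9 J
n(KCl) = 8.77 / 74.55 = 0.11764 mol
Temperature fell, so q_rxn = +|q_surr| = 2.1469 kJ
ΔH = q_rxn / n = 18.2497 kJ/mol

ΔH = 18.2 kJ/mol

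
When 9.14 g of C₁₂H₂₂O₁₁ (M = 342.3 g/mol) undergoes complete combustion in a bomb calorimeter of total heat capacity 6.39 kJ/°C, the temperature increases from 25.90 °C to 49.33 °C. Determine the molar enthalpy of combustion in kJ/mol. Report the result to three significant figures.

ΔH = -5610 kJ/mol

ΔT = 49.33 − 25.90 = 23.43 °C
q_cal = C_cal × ΔT = 6.39 × 23.43 = 149.7177 kJ
n = 9.14 / 342.3 = 0.02670 mol
q_rxn = −q_cal = -149.7177 kJ
ΔH = -149.7177 / 0.02670 = -5607 kJ/mol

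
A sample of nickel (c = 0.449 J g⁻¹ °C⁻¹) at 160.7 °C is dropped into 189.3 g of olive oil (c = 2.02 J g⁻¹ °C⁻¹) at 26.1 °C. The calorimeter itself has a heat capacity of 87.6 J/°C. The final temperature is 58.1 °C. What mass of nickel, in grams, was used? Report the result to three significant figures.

q_gained = (189.3 × 2.02 + 87.6) × (58.1 − 26.1) = 15040 J
q_lost = m × 0.449 × (160.7 − 58.1) = 46.0674 m
m = 15040 / 46.0674 = 326 g

m = 326 g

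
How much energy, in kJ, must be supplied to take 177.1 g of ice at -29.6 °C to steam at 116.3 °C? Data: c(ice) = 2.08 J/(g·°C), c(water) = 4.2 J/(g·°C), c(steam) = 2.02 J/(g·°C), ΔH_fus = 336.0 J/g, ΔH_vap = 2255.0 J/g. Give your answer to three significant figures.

q = 550 kJ

q1 (heat ice -29.6→0.0 °C): 177.1 × 2.08 × 29.6 = 10904 J
q2 (melt at 0 °C): 177.1 × 336.0 = 59506 J
q3 (heat water 0.0→100.0 °C): 177.1 × 4.2 × 100.0 = 74382 J
q4 (vaporize at 100 °C): 177.1 × 2255.0 = 399361 J
q5 (heat steam 100.0→116.3 °C): 177.1 × 2.02 × 16.3 = 5831 J
Total: 10904 + 59506 + 74382 + 399361 + 5831 = 549984 J = 550 kJ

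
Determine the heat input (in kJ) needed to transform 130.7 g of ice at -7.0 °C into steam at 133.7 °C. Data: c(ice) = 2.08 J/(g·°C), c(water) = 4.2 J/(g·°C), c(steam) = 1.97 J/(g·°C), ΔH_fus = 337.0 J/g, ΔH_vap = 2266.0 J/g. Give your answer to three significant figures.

q = 406 kJ

q1 (heat ice -7.0→0.0 °C): 130.7 × 2.08 × 7.0 = 1903 J
q2 (melt at 0 °C): 130.7 × 337.0 = 44046 J
q3 (heat water 0.0→100.0 °C): 130.7 × 4.2 × 100.0 = 54894 J
q4 (vaporize at 100 °C): 130.7 × 2266.0 = 296166 J
q5 (heat steam 100.0→133.7 °C): 130.7 × 1.97 × 33.7 = 8677 J
Total: 1903 + 44046 + 54894 + 296166 + 8677 = 405686 J = 406 kJ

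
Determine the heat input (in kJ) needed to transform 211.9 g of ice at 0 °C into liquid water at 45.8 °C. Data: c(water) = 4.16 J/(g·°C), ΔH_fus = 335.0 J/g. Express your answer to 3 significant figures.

q = 111 kJ

q1 (melt at 0 °C): 211.9 × 335.0 = 70987 J
q2 (heat water 0.0→45.8 °C): 211.9 × 4.16 × 45.8 = 40373 J
Total: 70987 + 40373 = 111360 J = 111 kJ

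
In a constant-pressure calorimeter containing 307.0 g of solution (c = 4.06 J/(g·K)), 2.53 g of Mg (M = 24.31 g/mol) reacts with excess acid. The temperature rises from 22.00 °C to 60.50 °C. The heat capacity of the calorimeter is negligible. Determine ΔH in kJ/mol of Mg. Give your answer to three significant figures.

|ΔT| = |60.50 − 22.00| = 38.50 °C
|q_surr| = (307.0 × 4.06) × 38.50 = 1246.42 × 38.50 = 47990 J
n(Mg) = 2.53 / 24.31 = 0.1041 mol
Temperature rose, so q_rxn = −|q_surr| = -47.99 kJ
ΔH = q_rxn / n = -461.0 kJ/mol

ΔH = -461 kJ/mol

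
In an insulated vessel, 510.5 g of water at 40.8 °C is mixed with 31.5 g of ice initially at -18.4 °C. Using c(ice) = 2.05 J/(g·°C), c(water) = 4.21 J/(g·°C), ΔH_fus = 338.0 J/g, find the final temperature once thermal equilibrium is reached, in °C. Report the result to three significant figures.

T_f = 33.2 °C

Heat to bring ice to 0 °C and melt it: q₁ = 31.5×2.05×18.4 + 31.5×338.0 = 11835 J
Heat the water can supply cooling to 0 °C: 510.5×4.21×40.8 = 87687.6 J > q₁, so all ice melts.
Energy balance: 510.5×4.21×(40.8 − T) = 11835 + 31.5×4.21×(T − 0)
2149.205(40.8 − T) = 11835 + 132.615 T
87687.6 − 11835 = 2281.820 T
T = 75852.6 / 2281.820 = 33.24 °C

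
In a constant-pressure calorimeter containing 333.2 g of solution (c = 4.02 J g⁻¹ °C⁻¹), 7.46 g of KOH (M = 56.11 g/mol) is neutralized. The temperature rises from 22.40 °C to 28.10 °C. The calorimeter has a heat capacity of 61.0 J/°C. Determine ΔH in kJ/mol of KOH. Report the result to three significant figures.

ΔH = -60.0 kJ/mol

|ΔT| = |28.10 − 22.40| = 5.70 °C
|q_surr| = (333.2 × 4.02 + 61.0) × 5.70 = 1400.464 × 5.70 = 7983 J
n(KOH) = 7.46 / 56.11 = 0.1330 mol
Temperature rose, so q_rxn = −|q_surr| = -7.983 kJ
ΔH = q_rxn / n = -60.02 kJ/mol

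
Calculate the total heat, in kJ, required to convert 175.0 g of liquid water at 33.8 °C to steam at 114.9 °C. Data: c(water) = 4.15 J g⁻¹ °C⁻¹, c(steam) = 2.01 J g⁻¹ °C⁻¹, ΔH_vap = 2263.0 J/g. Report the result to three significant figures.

q1 (heat water 33.8→100.0 °C): 175.0 × 4.15 × 66.2 = 48078 J
q2 (vaporize at 100 °C): 175.0 × 2263.0 = 396025 J
q3 (heat steam 100.0→114.9 °C): 175.0 × 2.01 × 14.9 = 5241 J
Total: 48078 + 396025 + 5241 = 449344 J = 449 kJ

q = 449 kJ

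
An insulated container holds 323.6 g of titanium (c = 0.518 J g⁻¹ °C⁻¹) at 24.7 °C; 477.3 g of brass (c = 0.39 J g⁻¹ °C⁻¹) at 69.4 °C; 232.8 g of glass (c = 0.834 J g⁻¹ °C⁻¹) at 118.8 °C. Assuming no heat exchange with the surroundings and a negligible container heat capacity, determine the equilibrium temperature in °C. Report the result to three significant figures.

T_f = 73.2 °C

Σ mᵢcᵢ(T − Tᵢ) = 0  ⇒  T = Σ mᵢcᵢTᵢ / Σ mᵢcᵢ
Σ mᵢcᵢ = 323.6×0.518 + 477.3×0.39 + 232.8×0.834 = 547.9270
Σ mᵢcᵢTᵢ = 167.6248×24.7 + 186.147×69.4 + 194.1552×118.8 = 40125
T = 40125 / 547.9270 = 73.23 °C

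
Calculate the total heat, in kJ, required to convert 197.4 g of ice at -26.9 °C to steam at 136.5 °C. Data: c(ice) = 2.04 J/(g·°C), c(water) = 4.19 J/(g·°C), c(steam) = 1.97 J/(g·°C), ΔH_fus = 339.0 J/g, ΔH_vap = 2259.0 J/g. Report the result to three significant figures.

q = 621 kJ

q1 (heat ice -26.9→0.0 °C): 197.4 × 2.04 × 26.9 = 10833 J
q2 (melt at 0 °C): 197.4 × 339.0 = 66919 J
q3 (heat water 0.0→100.0 °C): 197.4 × 4.19 × 100.0 = 82711 J
q4 (vaporize at 100 °C): 197.4 × 2259.0 = 445927 J
q5 (heat steam 100.0→136.5 °C): 197.4 × 1.97 × 36.5 = 14194 J
Total: 10833 + 66919 + 82711 + 445927 + 14194 = 620584 J = 621 kJ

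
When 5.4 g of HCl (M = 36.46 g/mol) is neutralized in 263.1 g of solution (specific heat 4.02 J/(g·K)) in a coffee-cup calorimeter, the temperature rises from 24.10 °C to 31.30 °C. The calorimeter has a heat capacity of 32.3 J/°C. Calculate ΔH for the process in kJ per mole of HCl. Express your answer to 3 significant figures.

|ΔT| = |31.30 − 24.10| = 7.20 °C
|q_surr| = (263.1 × 4.02 + 32.3) × 7.20 = 1089.962 × 7.20 = 7848 J
n(HCl) = 5.4 / 36.46 = 0.1481 mol
Temperature rose, so q_rxn = −|q_surr| = -7.848 kJ
ΔH = q_rxn / n = -52.99 kJ/mol

ΔH = -53.0 kJ/mol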